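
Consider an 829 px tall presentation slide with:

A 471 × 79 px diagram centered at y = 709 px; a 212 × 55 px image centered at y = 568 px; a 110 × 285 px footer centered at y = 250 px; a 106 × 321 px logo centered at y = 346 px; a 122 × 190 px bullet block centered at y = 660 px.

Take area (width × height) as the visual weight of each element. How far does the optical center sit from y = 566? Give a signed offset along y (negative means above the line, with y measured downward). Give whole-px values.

Taking area as weight: diagram 471·79 = 37209, image 212·55 = 11660, footer 110·285 = 31350, logo 106·321 = 34026, bullet block 122·190 = 23180. Sum 137425.
y-moment: 37209·709 + 11660·568 + 31350·250 + 34026·346 + 23180·660 = 67913357; centroid 67913357/137425 ≈ 494.18.
Against y = 566, that's 494.18 − 566 = -71.82.

≈ -72 px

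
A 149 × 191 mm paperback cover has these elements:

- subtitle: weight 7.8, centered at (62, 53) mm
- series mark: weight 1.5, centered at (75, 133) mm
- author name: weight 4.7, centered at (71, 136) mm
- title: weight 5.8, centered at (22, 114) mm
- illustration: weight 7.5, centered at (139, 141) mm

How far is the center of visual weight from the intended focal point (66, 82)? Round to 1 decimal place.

≈ 29.0 mm

Total weight = 7.8 + 1.5 + 4.7 + 5.8 + 7.5 = 27.3.
x: (7.8·62 + 1.5·75 + 4.7·71 + 5.8·22 + 7.5·139) / 27.3 = 2099.9 / 27.3 ≈ 76.92
y: (7.8·53 + 1.5·133 + 4.7·136 + 5.8·114 + 7.5·141) / 27.3 = 2970.8 / 27.3 ≈ 108.82
Relative to (66, 82): Δ = (10.92, 26.82); |Δ| = √(10.92² + 26.82²) ≈ 28.96.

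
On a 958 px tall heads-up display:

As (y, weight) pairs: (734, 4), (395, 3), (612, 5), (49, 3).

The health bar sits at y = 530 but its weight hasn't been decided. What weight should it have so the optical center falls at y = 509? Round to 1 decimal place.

w ≈ 14.6

Known weights sum to 4 + 3 + 5 + 3 = 15; their moment is 4·734 + 3·395 + 5·612 + 3·49 = 7328.
Set Σw·y/Σw = 509: (7328 + 530w) = 509·(15 + w).
So w = (509·15 − 7328)/(530 − 509) = 307/21 ≈ 14.62.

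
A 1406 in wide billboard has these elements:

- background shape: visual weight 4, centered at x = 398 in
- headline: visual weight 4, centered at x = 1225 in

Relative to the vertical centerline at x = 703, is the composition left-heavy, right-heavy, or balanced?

right-heavy

Σw = 4 + 4 = 8.
x: (4·398 + 4·1225) / 8 = 6492 / 8 ≈ 811.50
Since 811.5 is right of 703, the composition reads right-heavy.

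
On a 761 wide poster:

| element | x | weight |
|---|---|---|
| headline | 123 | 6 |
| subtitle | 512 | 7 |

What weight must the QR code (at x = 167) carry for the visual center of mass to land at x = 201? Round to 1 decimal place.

w ≈ 50.3

Fixed elements: Σw = 6 + 7 = 13, Σw·x = 6·123 + 7·512 = 4322.
Set Σw·x/Σw = 201: (4322 + 167w) = 201·(13 + w).
Solving: w = (201·13 − 4322) / (167 − 201) = -1709 / -34 ≈ 50.26.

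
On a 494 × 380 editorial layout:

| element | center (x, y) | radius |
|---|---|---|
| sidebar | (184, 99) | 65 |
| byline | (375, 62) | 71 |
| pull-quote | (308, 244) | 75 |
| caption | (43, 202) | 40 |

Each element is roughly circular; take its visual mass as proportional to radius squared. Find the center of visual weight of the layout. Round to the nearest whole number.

Weights ∝ r²: sidebar 65² = 4225, byline 71² = 5041, pull-quote 75² = 5625, caption 40² = 1600; Σw = 16491.
x-moment: 4225·184 + 5041·375 + 5625·308 + 1600·43 = 4469075; centroid 4469075/16491 ≈ 271.00.
y-moment: 4225·99 + 5041·62 + 5625·244 + 1600·202 = 2426517; centroid 2426517/16491 ≈ 147.14.

(271, 147)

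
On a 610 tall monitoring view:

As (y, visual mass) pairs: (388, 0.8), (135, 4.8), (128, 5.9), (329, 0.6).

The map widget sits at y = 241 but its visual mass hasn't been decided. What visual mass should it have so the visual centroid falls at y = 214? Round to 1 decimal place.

w ≈ 25.1

Existing Σw = 12.1 (0.8 + 4.8 + 5.9 + 0.6); existing moment 0.8·388 + 4.8·135 + 5.9·128 + 0.6·329 = 1911.0.
Set Σw·y/Σw = 214: (1911.0 + 241w) = 214·(12.1 + w).
So w = (214·12.1 − 1911.0)/(241 − 214) = 678.4/27 ≈ 25.13.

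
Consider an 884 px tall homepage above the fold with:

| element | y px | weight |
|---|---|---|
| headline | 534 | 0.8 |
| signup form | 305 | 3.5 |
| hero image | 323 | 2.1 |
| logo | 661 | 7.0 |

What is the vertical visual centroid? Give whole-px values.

Weights sum to 0.8 + 3.5 + 2.1 + 7.0 = 13.4.
y-moment: 0.8·534 + 3.5·305 + 2.1·323 + 7.0·661 = 6800.0; centroid 6800.0/13.4 ≈ 507.46.

y ≈ 507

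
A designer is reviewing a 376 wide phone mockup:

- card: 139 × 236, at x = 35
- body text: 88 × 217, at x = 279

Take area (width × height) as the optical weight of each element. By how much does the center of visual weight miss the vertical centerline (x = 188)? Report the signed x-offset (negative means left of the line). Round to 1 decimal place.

Taking area as weight: card 139·236 = 32804, body text 88·217 = 19096. Sum 51900.
Σw·x = 32804·35 + 19096·279 = 6475924, so x̄ = 6475924/51900 ≈ 124.78.
Difference: 124.78 − 188 ≈ -63.22.

≈ -63.2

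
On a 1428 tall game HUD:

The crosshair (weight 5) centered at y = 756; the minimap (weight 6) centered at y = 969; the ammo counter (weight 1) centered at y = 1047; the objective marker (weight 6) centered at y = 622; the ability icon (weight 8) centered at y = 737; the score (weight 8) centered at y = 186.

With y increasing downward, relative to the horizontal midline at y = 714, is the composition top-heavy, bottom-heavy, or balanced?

Weights sum to 5 + 6 + 1 + 6 + 8 + 8 = 34.
Σw·y = 5·756 + 6·969 + 1·1047 + 6·622 + 8·737 + 8·186 = 21757, so ȳ = 21757/34 ≈ 639.91.
Since 639.9 is above (smaller y than) 714, the composition reads top-heavy.

top-heavy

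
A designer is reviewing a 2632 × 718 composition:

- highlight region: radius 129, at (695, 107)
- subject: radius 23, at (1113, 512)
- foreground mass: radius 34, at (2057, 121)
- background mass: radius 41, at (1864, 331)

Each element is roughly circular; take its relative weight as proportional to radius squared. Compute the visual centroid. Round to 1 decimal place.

(883.0, 137.3)

Weights ∝ r²: highlight region 129² = 16641, subject 23² = 529, foreground mass 34² = 1156, background mass 41² = 1681; Σw = 20007.
x-moment: 16641·695 + 529·1113 + 1156·2057 + 1681·1864 = 17665548; centroid 17665548/20007 ≈ 882.97.
y-moment: 16641·107 + 529·512 + 1156·121 + 1681·331 = 2747722; centroid 2747722/20007 ≈ 137.34.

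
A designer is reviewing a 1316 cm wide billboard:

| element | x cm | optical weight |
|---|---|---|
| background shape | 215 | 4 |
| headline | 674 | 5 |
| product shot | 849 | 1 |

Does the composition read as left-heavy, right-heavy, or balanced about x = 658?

left-heavy

Weights sum to 4 + 5 + 1 = 10.
x: (4·215 + 5·674 + 1·849) / 10 = 5079 / 10 ≈ 507.90
Since 507.9 is left of 658, the composition reads left-heavy.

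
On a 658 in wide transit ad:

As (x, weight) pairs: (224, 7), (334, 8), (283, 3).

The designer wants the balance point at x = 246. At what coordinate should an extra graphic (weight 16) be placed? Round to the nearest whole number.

x ≈ 205

New total weight: (7 + 8 + 3) + 16 = 34.
x: target moment 34×246 = 8364; current 7·224 + 8·334 + 3·283 = 5089; the extra graphic supplies 3275, so x = 3275/16 ≈ 204.69.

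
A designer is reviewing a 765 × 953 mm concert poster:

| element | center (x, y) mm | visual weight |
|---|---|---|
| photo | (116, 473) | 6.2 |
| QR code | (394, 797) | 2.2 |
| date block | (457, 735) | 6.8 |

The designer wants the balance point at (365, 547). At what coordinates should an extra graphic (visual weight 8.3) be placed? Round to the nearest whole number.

After adding the extra graphic, total weight = 6.2 + 2.2 + 6.8 + 8.3 = 23.5.
x: target moment 23.5×365 = 8577.5; current 6.2·116 + 2.2·394 + 6.8·457 = 4693.6; the extra graphic supplies 3883.9, so x = 3883.9/8.3 ≈ 467.94.
y: target moment 23.5×547 = 12854.5; current 6.2·473 + 2.2·797 + 6.8·735 = 9684.0; the extra graphic supplies 3170.5, so y = 3170.5/8.3 ≈ 381.99.

(468, 382)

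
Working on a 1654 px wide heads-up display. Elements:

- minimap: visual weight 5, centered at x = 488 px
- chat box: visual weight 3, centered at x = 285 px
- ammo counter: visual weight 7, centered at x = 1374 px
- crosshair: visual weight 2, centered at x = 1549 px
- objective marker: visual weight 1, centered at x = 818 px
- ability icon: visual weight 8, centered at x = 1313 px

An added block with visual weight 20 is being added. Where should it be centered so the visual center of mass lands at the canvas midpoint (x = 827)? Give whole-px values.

With the added block, Σw becomes 5 + 3 + 7 + 2 + 1 + 8 + 20 = 46.
Along x: (27333 + 20·x) / 46 = 827 (existing moment 5·488 + 3·285 + 7·1374 + 2·1549 + 1·818 + 8·1313 = 27333) ⇒ x = (38042 − 27333) / 20 ≈ 535.45.

x ≈ 535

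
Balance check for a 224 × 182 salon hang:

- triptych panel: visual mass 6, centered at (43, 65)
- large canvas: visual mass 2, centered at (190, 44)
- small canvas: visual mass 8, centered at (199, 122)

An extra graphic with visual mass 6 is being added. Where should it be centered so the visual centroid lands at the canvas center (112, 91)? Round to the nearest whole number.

After adding the extra graphic, total weight = 6 + 2 + 8 + 6 = 22.
x: target moment 22×112 = 2464; current 6·43 + 2·190 + 8·199 = 2230; the extra graphic supplies 234, so x = 234/6 ≈ 39.00.
y: target moment 22×91 = 2002; current 6·65 + 2·44 + 8·122 = 1454; the extra graphic supplies 548, so y = 548/6 ≈ 91.33.

(39, 91)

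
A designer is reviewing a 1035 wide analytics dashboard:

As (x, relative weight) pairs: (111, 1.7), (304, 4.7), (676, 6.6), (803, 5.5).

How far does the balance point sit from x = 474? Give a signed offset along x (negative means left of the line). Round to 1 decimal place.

≈ 93.3

Σw = 1.7 + 4.7 + 6.6 + 5.5 = 18.5.
x: (1.7·111 + 4.7·304 + 6.6·676 + 5.5·803) / 18.5 = 10495.6 / 18.5 ≈ 567.33
Difference: 567.33 − 474 ≈ 93.33.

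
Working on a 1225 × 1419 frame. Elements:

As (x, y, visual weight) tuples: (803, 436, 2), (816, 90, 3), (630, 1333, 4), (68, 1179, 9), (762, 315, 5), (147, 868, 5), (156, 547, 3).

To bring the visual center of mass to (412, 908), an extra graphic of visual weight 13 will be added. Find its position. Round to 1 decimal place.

New total weight: (2 + 3 + 4 + 9 + 5 + 5 + 3) + 13 = 44.
x: target moment 44×412 = 18128; current 2·803 + 3·816 + 4·630 + 9·68 + 5·762 + 5·147 + 3·156 = 12199; the extra graphic supplies 5929, so x = 5929/13 ≈ 456.08.
y: target moment 44×908 = 39952; current 2·436 + 3·90 + 4·1333 + 9·1179 + 5·315 + 5·868 + 3·547 = 24641; the extra graphic supplies 15311, so y = 15311/13 ≈ 1177.77.

(456.1, 1177.8)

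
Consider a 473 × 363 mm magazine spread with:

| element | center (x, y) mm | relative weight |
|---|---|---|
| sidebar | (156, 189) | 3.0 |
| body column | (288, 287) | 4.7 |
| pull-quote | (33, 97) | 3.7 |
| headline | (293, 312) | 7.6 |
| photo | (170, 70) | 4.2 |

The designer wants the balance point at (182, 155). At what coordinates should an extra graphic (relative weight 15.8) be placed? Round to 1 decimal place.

After adding the extra graphic, total weight = 3.0 + 4.7 + 3.7 + 7.6 + 4.2 + 15.8 = 39.0.
x: target moment 39.0×182 = 7098.0; current 3.0·156 + 4.7·288 + 3.7·33 + 7.6·293 + 4.2·170 = 4884.5; the extra graphic supplies 2213.5, so x = 2213.5/15.8 ≈ 140.09.
y: target moment 39.0×155 = 6045.0; current 3.0·189 + 4.7·287 + 3.7·97 + 7.6·312 + 4.2·70 = 4940.0; the extra graphic supplies 1105.0, so y = 1105.0/15.8 ≈ 69.94.

(140.1, 69.9)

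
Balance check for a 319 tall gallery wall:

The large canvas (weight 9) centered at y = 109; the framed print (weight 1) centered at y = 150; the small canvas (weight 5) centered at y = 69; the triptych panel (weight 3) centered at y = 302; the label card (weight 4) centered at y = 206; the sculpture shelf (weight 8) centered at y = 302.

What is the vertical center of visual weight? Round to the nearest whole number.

y ≈ 187

Σw = 9 + 1 + 5 + 3 + 4 + 8 = 30.
y-moment: 9·109 + 1·150 + 5·69 + 3·302 + 4·206 + 8·302 = 5622; centroid 5622/30 ≈ 187.40.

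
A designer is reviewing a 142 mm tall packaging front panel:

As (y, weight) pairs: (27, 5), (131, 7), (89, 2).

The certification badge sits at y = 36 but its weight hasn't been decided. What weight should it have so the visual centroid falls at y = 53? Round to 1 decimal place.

w ≈ 28.7

Fixed elements: Σw = 5 + 7 + 2 = 14, Σw·y = 5·27 + 7·131 + 2·89 = 1230.
For the centroid to hit 53: (1230 + w·36) / (14 + w) = 53.
Solving: w = (53·14 − 1230) / (36 − 53) = -488 / -17 ≈ 28.71.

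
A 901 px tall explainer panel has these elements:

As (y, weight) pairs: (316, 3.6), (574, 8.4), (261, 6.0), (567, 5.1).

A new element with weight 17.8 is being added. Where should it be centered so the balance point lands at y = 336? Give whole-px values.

y ≈ 187

After adding the new element, total weight = 3.6 + 8.4 + 6.0 + 5.1 + 17.8 = 40.9.
y: target moment 40.9×336 = 13742.4; current 3.6·316 + 8.4·574 + 6.0·261 + 5.1·567 = 10416.9; the new element supplies 3325.5, so y = 3325.5/17.8 ≈ 186.83.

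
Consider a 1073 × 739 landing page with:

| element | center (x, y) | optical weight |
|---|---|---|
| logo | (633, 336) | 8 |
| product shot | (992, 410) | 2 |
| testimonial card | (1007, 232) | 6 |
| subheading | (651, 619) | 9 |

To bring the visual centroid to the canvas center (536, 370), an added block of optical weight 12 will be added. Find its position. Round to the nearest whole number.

(74, 268)

With the added block, Σw becomes 8 + 2 + 6 + 9 + 12 = 37.
x: target moment 37×536 = 19832; current 8·633 + 2·992 + 6·1007 + 9·651 = 18949; the added block supplies 883, so x = 883/12 ≈ 73.58.
y: target moment 37×370 = 13690; current 8·336 + 2·410 + 6·232 + 9·619 = 10471; the added block supplies 3219, so y = 3219/12 ≈ 268.25.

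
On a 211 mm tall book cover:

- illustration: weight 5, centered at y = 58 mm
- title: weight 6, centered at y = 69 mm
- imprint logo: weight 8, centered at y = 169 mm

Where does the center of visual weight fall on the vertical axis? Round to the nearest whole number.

y ≈ 108

Σw = 5 + 6 + 8 = 19.
y: (5·58 + 6·69 + 8·169) / 19 = 2056 / 19 ≈ 108.21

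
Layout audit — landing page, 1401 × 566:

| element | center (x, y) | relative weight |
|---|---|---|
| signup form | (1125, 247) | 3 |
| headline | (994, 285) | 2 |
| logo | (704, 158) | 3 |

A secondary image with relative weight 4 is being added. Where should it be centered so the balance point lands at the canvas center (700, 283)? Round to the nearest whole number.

(231, 403)

With the secondary image, Σw becomes 3 + 2 + 3 + 4 = 12.
Along x: (7475 + 4·x) / 12 = 700 (existing moment 3·1125 + 2·994 + 3·704 = 7475) ⇒ x = (8400 − 7475) / 4 ≈ 231.25.
Along y: (1785 + 4·y) / 12 = 283 (existing moment 3·247 + 2·285 + 3·158 = 1785) ⇒ y = (3396 − 1785) / 4 ≈ 402.75.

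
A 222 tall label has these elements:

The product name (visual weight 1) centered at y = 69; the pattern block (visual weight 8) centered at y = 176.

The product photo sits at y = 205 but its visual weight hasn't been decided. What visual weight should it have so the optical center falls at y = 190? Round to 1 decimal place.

Known weights sum to 1 + 8 = 9; their moment is 1·69 + 8·176 = 1477.
Set Σw·y/Σw = 190: (1477 + 205w) = 190·(9 + w).
So w = (190·9 − 1477)/(205 − 190) = 233/15 ≈ 15.53.

w ≈ 15.5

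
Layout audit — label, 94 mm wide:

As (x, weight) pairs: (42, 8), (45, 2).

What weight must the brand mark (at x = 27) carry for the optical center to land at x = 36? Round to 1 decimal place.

Known weights sum to 8 + 2 = 10; their moment is 8·42 + 2·45 = 426.
For the centroid to hit 36: (426 + w·27) / (10 + w) = 36.
So w = (36·10 − 426)/(27 − 36) = -66/-9 ≈ 7.33.

w ≈ 7.3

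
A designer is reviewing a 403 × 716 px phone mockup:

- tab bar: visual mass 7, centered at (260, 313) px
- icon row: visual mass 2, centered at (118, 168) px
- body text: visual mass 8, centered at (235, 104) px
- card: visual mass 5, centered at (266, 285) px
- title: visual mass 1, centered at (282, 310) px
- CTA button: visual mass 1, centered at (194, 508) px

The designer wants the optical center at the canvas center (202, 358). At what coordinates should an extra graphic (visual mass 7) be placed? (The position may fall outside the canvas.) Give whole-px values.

New total weight: (7 + 2 + 8 + 5 + 1 + 1) + 7 = 31.
x: need Σw·x = 31·202 = 6262. Existing = 7·260 + 2·118 + 8·235 + 5·266 + 1·282 + 1·194 = 5742. Remainder 520 / 7 ≈ 74.29.
y: need Σw·y = 31·358 = 11098. Existing = 7·313 + 2·168 + 8·104 + 5·285 + 1·310 + 1·508 = 5602. Remainder 5496 / 7 ≈ 785.14.

(74, 785)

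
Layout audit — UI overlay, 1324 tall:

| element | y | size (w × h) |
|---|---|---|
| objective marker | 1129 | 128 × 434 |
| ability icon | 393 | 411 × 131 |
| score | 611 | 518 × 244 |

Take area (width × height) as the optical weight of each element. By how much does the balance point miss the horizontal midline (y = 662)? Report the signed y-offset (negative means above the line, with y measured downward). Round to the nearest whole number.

Areas: objective marker 128·434 = 55552, ability icon 411·131 = 53841, score 518·244 = 126392. Total weight = 235785.
y-moment: 55552·1129 + 53841·393 + 126392·611 = 161103233; centroid 161103233/235785 ≈ 683.26.
Against y = 662, that's 683.26 − 662 = 21.26.

≈ 21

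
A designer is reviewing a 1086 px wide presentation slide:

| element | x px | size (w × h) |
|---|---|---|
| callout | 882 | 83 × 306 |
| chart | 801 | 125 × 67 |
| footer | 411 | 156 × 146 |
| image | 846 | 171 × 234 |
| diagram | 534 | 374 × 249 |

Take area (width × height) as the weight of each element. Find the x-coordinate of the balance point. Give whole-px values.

x ≈ 643

Areas → weights: callout 83·306 = 25398, chart 125·67 = 8375, footer 156·146 = 22776, image 171·234 = 40014, diagram 374·249 = 93126; Σw = 189689.
Σw·x = 25398·882 + 8375·801 + 22776·411 + 40014·846 + 93126·534 = 122051475, so x̄ = 122051475/189689 ≈ 643.43.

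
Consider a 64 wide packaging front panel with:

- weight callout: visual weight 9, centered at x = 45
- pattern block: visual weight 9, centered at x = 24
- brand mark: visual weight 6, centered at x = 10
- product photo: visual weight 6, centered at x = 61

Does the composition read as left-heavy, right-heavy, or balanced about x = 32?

Σw = 9 + 9 + 6 + 6 = 30.
x-moment: 9·45 + 9·24 + 6·10 + 6·61 = 1047; centroid 1047/30 ≈ 34.90.
34.9 lies right of the midline 32, so the layout is right-heavy.

right-heavy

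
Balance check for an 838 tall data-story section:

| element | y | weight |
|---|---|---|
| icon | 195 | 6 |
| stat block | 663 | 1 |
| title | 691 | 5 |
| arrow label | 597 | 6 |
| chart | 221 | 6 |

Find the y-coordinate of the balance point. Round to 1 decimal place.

y ≈ 424.8

Total weight = 6 + 1 + 5 + 6 + 6 = 24.
y: (6·195 + 1·663 + 5·691 + 6·597 + 6·221) / 24 = 10196 / 24 ≈ 424.83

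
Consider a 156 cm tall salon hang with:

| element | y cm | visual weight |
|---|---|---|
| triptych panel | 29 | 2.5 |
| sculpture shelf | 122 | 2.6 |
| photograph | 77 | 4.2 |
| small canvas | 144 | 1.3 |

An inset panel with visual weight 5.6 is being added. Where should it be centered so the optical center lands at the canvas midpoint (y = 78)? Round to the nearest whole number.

With the inset panel, Σw becomes 2.5 + 2.6 + 4.2 + 1.3 + 5.6 = 16.2.
y: need Σw·y = 16.2·78 = 1263.6. Existing = 2.5·29 + 2.6·122 + 4.2·77 + 1.3·144 = 900.3. Remainder 363.3 / 5.6 ≈ 64.87.

y ≈ 65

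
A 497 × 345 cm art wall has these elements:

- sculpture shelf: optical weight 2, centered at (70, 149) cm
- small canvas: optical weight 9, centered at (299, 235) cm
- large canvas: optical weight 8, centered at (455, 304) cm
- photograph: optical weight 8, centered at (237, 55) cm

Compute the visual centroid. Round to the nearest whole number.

(310, 196)

Weights sum to 2 + 9 + 8 + 8 = 27.
x: (2·70 + 9·299 + 8·455 + 8·237) / 27 = 8367 / 27 ≈ 309.89
y: (2·149 + 9·235 + 8·304 + 8·55) / 27 = 5285 / 27 ≈ 195.74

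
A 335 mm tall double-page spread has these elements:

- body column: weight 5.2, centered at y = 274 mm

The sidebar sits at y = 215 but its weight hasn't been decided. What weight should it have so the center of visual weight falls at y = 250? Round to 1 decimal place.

Known: weight 5.2 with moment 5.2·274 = 1424.8.
Balance at y = 250 requires (1424.8 + w·215) / (5.2 + w) = 250.
Rearranging, w·(215 − 250) = 250·5.2 − 1424.8 = -124.8, so w ≈ -124.8/-35 = 3.57.

w ≈ 3.6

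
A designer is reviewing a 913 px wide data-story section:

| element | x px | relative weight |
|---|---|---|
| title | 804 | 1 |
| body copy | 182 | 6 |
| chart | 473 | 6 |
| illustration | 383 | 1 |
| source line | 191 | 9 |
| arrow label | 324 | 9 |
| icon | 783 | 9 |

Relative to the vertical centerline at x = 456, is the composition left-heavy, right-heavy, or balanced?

left-heavy

Σw = 1 + 6 + 6 + 1 + 9 + 9 + 9 = 41.
x: moment 16799 / weight 41 ≈ 409.73
409.7 vs midline 456 → left-heavy.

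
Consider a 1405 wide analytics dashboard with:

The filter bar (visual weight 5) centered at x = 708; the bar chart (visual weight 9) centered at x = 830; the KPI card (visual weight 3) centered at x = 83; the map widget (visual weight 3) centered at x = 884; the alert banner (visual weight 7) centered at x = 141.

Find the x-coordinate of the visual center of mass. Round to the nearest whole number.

Total weight = 5 + 9 + 3 + 3 + 7 = 27.
x-moment: 5·708 + 9·830 + 3·83 + 3·884 + 7·141 = 14898; centroid 14898/27 ≈ 551.78.

x ≈ 552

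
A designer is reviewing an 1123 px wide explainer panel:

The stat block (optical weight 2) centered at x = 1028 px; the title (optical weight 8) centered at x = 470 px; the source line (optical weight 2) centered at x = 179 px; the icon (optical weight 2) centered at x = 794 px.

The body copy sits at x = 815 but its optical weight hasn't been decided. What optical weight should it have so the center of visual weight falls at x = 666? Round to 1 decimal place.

Fixed elements: Σw = 2 + 8 + 2 + 2 = 14, Σw·x = 2·1028 + 8·470 + 2·179 + 2·794 = 7762.
For the centroid to hit 666: (7762 + w·815) / (14 + w) = 666.
Solving: w = (666·14 − 7762) / (815 − 666) = 1562 / 149 ≈ 10.48.

w ≈ 10.5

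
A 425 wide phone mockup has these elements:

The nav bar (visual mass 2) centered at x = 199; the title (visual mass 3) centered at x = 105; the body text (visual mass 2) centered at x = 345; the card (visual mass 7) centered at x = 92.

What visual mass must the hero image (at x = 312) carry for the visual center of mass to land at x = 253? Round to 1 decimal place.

w ≈ 25.3

Known weights sum to 2 + 3 + 2 + 7 = 14; their moment is 2·199 + 3·105 + 2·345 + 7·92 = 2047.
Balance at x = 253 requires (2047 + w·312) / (14 + w) = 253.
Rearranging, w·(312 − 253) = 253·14 − 2047 = 1495, so w ≈ 1495/59 = 25.34.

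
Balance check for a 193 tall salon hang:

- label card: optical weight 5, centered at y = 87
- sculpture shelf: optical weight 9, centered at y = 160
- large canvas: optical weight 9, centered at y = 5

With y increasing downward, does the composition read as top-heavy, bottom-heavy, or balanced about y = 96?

Weights sum to 5 + 9 + 9 = 23.
Σw·y = 5·87 + 9·160 + 9·5 = 1920, so ȳ = 1920/23 ≈ 83.48.
83.5 lies above (smaller y than) the midline 96, so the layout is top-heavy.

top-heavy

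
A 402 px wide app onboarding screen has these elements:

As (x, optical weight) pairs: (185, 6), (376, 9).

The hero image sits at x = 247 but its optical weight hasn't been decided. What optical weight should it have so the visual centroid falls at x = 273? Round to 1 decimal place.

w ≈ 15.3

Fixed elements: Σw = 6 + 9 = 15, Σw·x = 6·185 + 9·376 = 4494.
Set Σw·x/Σw = 273: (4494 + 247w) = 273·(15 + w).
So w = (273·15 − 4494)/(247 − 273) = -399/-26 ≈ 15.35.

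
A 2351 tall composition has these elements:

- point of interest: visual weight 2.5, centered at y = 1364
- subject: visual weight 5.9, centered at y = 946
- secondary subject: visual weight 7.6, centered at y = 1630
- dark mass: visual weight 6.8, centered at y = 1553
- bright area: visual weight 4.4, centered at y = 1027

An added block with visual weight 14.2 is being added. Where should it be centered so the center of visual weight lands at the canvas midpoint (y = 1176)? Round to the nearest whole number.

y ≈ 861

With the added block, Σw becomes 2.5 + 5.9 + 7.6 + 6.8 + 4.4 + 14.2 = 41.4.
Along y: (36458.6 + 14.2·y) / 41.4 = 1176 (existing moment 2.5·1364 + 5.9·946 + 7.6·1630 + 6.8·1553 + 4.4·1027 = 36458.6) ⇒ y = (48686.4 − 36458.6) / 14.2 ≈ 861.11.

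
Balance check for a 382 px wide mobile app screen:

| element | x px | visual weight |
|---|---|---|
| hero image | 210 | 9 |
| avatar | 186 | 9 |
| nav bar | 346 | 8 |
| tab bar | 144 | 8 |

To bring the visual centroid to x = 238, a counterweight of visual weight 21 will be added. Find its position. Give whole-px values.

With the counterweight, Σw becomes 9 + 9 + 8 + 8 + 21 = 55.
x: need Σw·x = 55·238 = 13090. Existing = 9·210 + 9·186 + 8·346 + 8·144 = 7484. Remainder 5606 / 21 ≈ 266.95.

x ≈ 267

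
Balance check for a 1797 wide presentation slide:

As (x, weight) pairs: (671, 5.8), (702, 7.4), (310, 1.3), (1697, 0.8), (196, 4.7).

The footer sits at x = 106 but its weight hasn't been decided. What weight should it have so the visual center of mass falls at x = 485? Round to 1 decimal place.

Known weights sum to 5.8 + 7.4 + 1.3 + 0.8 + 4.7 = 20.0; their moment is 5.8·671 + 7.4·702 + 1.3·310 + 0.8·1697 + 4.7·196 = 11768.4.
Balance at x = 485 requires (11768.4 + w·106) / (20.0 + w) = 485.
Solving: w = (485·20.0 − 11768.4) / (106 − 485) = -2068.4 / -379 ≈ 5.46.

w ≈ 5.5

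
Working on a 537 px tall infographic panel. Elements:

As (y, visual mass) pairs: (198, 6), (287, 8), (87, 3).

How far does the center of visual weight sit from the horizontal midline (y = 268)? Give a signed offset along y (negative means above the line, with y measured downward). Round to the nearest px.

Weights sum to 6 + 8 + 3 = 17.
y-moment: 6·198 + 8·287 + 3·87 = 3745; centroid 3745/17 ≈ 220.29.
Difference: 220.29 − 268 ≈ -47.71.

≈ -48 px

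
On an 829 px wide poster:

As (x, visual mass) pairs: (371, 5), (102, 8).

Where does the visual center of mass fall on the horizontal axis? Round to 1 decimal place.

Σw = 5 + 8 = 13.
x-moment: 5·371 + 8·102 = 2671; centroid 2671/13 ≈ 205.46.

x ≈ 205.5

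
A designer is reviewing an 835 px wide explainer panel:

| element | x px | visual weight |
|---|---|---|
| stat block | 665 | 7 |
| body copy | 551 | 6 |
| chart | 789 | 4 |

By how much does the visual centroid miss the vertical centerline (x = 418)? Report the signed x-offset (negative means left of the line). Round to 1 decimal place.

≈ 235.9 px

Total weight = 7 + 6 + 4 = 17.
x-moment: 7·665 + 6·551 + 4·789 = 11117; centroid 11117/17 ≈ 653.94.
Difference: 653.94 − 418 ≈ 235.94.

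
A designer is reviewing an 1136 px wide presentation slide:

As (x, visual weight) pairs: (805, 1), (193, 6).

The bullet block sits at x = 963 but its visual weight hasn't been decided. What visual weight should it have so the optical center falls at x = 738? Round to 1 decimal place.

Existing Σw = 7 (1 + 6); existing moment 1·805 + 6·193 = 1963.
For the centroid to hit 738: (1963 + w·963) / (7 + w) = 738.
Rearranging, w·(963 − 738) = 738·7 − 1963 = 3203, so w ≈ 3203/225 = 14.24.

w ≈ 14.2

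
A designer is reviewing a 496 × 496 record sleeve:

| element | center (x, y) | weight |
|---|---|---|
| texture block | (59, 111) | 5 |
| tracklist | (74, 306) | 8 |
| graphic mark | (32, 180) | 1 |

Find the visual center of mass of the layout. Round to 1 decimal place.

(65.6, 227.4)

Σw = 5 + 8 + 1 = 14.
Σw·x = 5·59 + 8·74 + 1·32 = 919, so x̄ = 919/14 ≈ 65.64.
Σw·y = 5·111 + 8·306 + 1·180 = 3183, so ȳ = 3183/14 ≈ 227.36.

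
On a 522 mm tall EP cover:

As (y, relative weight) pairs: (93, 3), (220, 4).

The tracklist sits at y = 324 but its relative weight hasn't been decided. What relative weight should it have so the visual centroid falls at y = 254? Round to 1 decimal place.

Fixed elements: Σw = 3 + 4 = 7, Σw·y = 3·93 + 4·220 = 1159.
Balance at y = 254 requires (1159 + w·324) / (7 + w) = 254.
So w = (254·7 − 1159)/(324 − 254) = 619/70 ≈ 8.84.

w ≈ 8.8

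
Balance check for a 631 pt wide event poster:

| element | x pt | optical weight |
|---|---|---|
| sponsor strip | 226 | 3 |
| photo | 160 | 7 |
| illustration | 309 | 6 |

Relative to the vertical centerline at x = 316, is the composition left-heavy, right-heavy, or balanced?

Total weight = 3 + 7 + 6 = 16.
x: (3·226 + 7·160 + 6·309) / 16 = 3652 / 16 ≈ 228.25
228.2 lies left of the midline 316, so the layout is left-heavy.

left-heavy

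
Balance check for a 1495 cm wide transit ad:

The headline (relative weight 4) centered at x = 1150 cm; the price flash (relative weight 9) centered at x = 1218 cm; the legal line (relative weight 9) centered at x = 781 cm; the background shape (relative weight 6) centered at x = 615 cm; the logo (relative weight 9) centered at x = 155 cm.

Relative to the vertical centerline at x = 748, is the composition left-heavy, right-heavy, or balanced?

Σw = 4 + 9 + 9 + 6 + 9 = 37.
x-moment: 4·1150 + 9·1218 + 9·781 + 6·615 + 9·155 = 27676; centroid 27676/37 ≈ 748.00.
The centroid 748.00 matches the midline at 748, so the layout is balanced.

balanced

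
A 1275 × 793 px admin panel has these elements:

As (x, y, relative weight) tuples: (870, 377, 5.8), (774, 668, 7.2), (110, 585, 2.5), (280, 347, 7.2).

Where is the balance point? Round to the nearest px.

(569, 483)

Weights sum to 5.8 + 7.2 + 2.5 + 7.2 = 22.7.
Σw·x = 5.8·870 + 7.2·774 + 2.5·110 + 7.2·280 = 12909.8, so x̄ = 12909.8/22.7 ≈ 568.71.
Σw·y = 5.8·377 + 7.2·668 + 2.5·585 + 7.2·347 = 10957.1, so ȳ = 10957.1/22.7 ≈ 482.69.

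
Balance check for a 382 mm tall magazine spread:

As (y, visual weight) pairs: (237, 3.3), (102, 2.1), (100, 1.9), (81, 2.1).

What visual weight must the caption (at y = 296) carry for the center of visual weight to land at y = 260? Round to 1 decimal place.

w ≈ 30.2

Existing Σw = 9.4 (3.3 + 2.1 + 1.9 + 2.1); existing moment 3.3·237 + 2.1·102 + 1.9·100 + 2.1·81 = 1356.4.
For the centroid to hit 260: (1356.4 + w·296) / (9.4 + w) = 260.
Solving: w = (260·9.4 − 1356.4) / (296 − 260) = 1087.6 / 36 ≈ 30.21.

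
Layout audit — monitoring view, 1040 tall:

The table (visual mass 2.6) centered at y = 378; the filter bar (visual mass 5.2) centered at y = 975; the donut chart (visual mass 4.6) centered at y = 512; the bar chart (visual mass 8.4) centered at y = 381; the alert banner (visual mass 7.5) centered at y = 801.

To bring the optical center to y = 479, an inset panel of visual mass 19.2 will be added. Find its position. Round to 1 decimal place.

y ≈ 267.5

With the inset panel, Σw becomes 2.6 + 5.2 + 4.6 + 8.4 + 7.5 + 19.2 = 47.5.
y: need Σw·y = 47.5·479 = 22752.5. Existing = 2.6·378 + 5.2·975 + 4.6·512 + 8.4·381 + 7.5·801 = 17615.9. Remainder 5136.6 / 19.2 ≈ 267.53.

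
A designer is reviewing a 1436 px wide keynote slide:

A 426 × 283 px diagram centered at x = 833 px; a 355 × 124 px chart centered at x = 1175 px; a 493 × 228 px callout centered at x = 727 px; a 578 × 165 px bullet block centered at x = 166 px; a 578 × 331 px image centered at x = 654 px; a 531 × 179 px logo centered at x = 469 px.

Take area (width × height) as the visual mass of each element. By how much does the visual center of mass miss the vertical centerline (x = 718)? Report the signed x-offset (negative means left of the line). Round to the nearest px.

≈ -81 px

Areas: diagram 426·283 = 120558, chart 355·124 = 44020, callout 493·228 = 112404, bullet block 578·165 = 95370, image 578·331 = 191318, logo 531·179 = 95049. Total weight = 658719.
x-moment: 120558·833 + 44020·1175 + 112404·727 + 95370·166 + 191318·654 + 95049·469 = 419397395; centroid 419397395/658719 ≈ 636.69.
Against x = 718, that's 636.69 − 718 = -81.31.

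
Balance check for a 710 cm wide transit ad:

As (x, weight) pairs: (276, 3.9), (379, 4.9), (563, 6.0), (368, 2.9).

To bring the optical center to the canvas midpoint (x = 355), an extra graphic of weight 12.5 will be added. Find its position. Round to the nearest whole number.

New total weight: (3.9 + 4.9 + 6.0 + 2.9) + 12.5 = 30.2.
x: target moment 30.2×355 = 10721.0; current 3.9·276 + 4.9·379 + 6.0·563 + 2.9·368 = 7378.7; the extra graphic supplies 3342.3, so x = 3342.3/12.5 ≈ 267.38.

x ≈ 267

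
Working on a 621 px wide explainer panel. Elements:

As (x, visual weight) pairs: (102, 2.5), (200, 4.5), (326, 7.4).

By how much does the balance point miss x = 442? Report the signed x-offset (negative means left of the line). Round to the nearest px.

≈ -194 px

Total weight = 2.5 + 4.5 + 7.4 = 14.4.
Σw·x = 2.5·102 + 4.5·200 + 7.4·326 = 3567.4, so x̄ = 3567.4/14.4 ≈ 247.74.
Difference: 247.74 − 442 ≈ -194.26.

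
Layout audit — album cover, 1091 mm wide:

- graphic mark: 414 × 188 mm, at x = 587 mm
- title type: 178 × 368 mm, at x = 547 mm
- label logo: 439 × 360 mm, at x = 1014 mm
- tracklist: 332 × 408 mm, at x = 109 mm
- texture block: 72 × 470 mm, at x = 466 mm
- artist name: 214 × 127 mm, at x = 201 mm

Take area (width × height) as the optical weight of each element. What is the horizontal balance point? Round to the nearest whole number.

Taking area as weight: graphic mark 414·188 = 77832, title type 178·368 = 65504, label logo 439·360 = 158040, tracklist 332·408 = 135456, texture block 72·470 = 33840, artist name 214·127 = 27178. Sum 497850.
x-moment: 77832·587 + 65504·547 + 158040·1014 + 135456·109 + 33840·466 + 27178·201 = 277767554; centroid 277767554/497850 ≈ 557.93.

x ≈ 558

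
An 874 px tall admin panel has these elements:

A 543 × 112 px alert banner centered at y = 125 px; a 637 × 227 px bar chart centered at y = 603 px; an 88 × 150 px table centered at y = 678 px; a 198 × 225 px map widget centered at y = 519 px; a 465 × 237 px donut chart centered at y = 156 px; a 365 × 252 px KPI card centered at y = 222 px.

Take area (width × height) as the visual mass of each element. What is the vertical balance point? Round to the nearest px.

y ≈ 353

Areas: alert banner 543·112 = 60816, bar chart 637·227 = 144599, table 88·150 = 13200, map widget 198·225 = 44550, donut chart 465·237 = 110205, KPI card 365·252 = 91980. Total weight = 465350.
y-moment: 60816·125 + 144599·603 + 13200·678 + 44550·519 + 110205·156 + 91980·222 = 164477787; centroid 164477787/465350 ≈ 353.45.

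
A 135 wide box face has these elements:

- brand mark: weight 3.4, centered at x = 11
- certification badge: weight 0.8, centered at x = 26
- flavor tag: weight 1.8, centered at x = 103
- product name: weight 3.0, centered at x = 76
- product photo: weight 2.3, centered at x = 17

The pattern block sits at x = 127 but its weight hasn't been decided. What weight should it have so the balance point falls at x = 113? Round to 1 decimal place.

w ≈ 54.7

Known weights sum to 3.4 + 0.8 + 1.8 + 3.0 + 2.3 = 11.3; their moment is 3.4·11 + 0.8·26 + 1.8·103 + 3.0·76 + 2.3·17 = 510.7.
Set Σw·x/Σw = 113: (510.7 + 127w) = 113·(11.3 + w).
Solving: w = (113·11.3 − 510.7) / (127 − 113) = 766.2 / 14 ≈ 54.73.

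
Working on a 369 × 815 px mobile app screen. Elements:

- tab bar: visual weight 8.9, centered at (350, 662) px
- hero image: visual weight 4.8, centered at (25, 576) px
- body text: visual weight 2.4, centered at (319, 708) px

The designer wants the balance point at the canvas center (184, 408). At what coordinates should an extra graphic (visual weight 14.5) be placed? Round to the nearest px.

(112, 147)

With the extra graphic, Σw becomes 8.9 + 4.8 + 2.4 + 14.5 = 30.6.
x: need Σw·x = 30.6·184 = 5630.4. Existing = 8.9·350 + 4.8·25 + 2.4·319 = 4000.6. Remainder 1629.8 / 14.5 ≈ 112.40.
y: need Σw·y = 30.6·408 = 12484.8. Existing = 8.9·662 + 4.8·576 + 2.4·708 = 10355.8. Remainder 2129.0 / 14.5 ≈ 146.83.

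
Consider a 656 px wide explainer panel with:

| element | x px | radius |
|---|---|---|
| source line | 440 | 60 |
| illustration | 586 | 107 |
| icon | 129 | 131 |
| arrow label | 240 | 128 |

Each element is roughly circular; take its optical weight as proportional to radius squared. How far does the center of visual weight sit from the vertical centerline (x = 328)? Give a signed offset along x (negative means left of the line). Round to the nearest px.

Weights ∝ r²: source line 60² = 3600, illustration 107² = 11449, icon 131² = 17161, arrow label 128² = 16384; Σw = 48594.
x: (3600·440 + 11449·586 + 17161·129 + 16384·240) / 48594 = 14439043 / 48594 ≈ 297.14
Against x = 328, that's 297.14 − 328 = -30.86.

≈ -31 px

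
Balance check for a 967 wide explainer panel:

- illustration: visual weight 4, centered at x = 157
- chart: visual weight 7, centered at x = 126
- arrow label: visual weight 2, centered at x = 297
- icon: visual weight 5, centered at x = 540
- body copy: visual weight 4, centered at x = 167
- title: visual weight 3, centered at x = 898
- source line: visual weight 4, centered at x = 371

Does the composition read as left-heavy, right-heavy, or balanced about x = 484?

Σw = 4 + 7 + 2 + 5 + 4 + 3 + 4 = 29.
Σw·x = 9650; x̄ = 9650/29 ≈ 332.76.
332.8 lies left of the midline 484, so the layout is left-heavy.

left-heavy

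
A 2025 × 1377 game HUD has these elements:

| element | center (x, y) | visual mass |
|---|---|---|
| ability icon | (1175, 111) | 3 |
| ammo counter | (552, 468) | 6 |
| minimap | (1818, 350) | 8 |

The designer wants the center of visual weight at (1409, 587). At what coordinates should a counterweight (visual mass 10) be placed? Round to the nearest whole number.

New total weight: (3 + 6 + 8) + 10 = 27.
x: need Σw·x = 27·1409 = 38043. Existing = 3·1175 + 6·552 + 8·1818 = 21381. Remainder 16662 / 10 ≈ 1666.20.
y: need Σw·y = 27·587 = 15849. Existing = 3·111 + 6·468 + 8·350 = 5941. Remainder 9908 / 10 ≈ 990.80.

(1666, 991)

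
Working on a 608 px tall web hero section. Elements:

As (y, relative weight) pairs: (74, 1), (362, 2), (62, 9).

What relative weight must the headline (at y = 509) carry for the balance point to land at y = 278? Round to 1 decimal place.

Known weights sum to 1 + 2 + 9 = 12; their moment is 1·74 + 2·362 + 9·62 = 1356.
Balance at y = 278 requires (1356 + w·509) / (12 + w) = 278.
Solving: w = (278·12 − 1356) / (509 − 278) = 1980 / 231 ≈ 8.57.

w ≈ 8.6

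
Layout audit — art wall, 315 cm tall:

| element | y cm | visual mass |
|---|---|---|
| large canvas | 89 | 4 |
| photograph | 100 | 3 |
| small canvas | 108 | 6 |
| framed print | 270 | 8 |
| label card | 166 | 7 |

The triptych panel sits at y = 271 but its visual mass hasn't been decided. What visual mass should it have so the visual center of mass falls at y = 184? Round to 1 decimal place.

w ≈ 6.0

Known weights sum to 4 + 3 + 6 + 8 + 7 = 28; their moment is 4·89 + 3·100 + 6·108 + 8·270 + 7·166 = 4626.
Balance at y = 184 requires (4626 + w·271) / (28 + w) = 184.
So w = (184·28 − 4626)/(271 − 184) = 526/87 ≈ 6.05.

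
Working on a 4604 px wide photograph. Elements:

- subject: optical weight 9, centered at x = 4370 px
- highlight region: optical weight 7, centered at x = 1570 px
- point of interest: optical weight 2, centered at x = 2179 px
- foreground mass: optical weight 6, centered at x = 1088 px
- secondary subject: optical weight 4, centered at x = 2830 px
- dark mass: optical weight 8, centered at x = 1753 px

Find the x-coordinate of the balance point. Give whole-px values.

Σw = 9 + 7 + 2 + 6 + 4 + 8 = 36.
x: moment 86550 / weight 36 ≈ 2404.17

x ≈ 2404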